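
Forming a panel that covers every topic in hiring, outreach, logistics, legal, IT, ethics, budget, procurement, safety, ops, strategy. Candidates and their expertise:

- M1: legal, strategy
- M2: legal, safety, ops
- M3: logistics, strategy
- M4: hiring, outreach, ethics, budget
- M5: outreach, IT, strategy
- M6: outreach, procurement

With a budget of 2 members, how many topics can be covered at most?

Choosing M2, M4 covers {hiring, outreach, legal, ethics, budget, safety, ops} — 7 topics.
No choice of 2 members does better; here logistics, IT, procurement, strategy are left uncovered.

7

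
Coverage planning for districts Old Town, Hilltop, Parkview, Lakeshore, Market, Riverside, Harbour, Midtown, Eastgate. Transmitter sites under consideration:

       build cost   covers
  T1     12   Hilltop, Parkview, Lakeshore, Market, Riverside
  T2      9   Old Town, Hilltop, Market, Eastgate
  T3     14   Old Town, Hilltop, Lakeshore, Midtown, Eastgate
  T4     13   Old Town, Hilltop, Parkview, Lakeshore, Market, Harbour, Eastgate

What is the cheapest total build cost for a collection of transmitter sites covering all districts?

T1, T3, T4 cover every district at build cost 12 + 14 + 13 = 39.
Any cover uses at least 3 transmitter sites; among all covering selections none totals below 39.

39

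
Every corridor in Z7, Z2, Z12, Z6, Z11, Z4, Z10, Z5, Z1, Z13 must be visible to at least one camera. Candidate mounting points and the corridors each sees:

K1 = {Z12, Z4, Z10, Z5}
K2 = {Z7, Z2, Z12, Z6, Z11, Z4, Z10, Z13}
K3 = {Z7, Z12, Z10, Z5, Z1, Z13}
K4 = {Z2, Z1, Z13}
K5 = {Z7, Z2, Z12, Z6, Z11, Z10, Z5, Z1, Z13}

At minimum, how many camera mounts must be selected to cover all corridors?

K1, K5 together cover {Z7, Z2, Z12, Z6, Z11, Z4, Z10, Z5, Z1, Z13} — every corridor.
No single camera mount contains all 10 corridors, so 2 is optimal.

2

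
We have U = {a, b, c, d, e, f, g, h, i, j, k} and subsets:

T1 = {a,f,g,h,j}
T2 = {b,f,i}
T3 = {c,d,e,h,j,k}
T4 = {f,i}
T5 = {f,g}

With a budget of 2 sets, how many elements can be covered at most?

9

Choosing T1, T3 covers {a, c, d, e, f, g, h, j, k} — 9 elements.
No choice of 2 sets does better; here b, i are left uncovered.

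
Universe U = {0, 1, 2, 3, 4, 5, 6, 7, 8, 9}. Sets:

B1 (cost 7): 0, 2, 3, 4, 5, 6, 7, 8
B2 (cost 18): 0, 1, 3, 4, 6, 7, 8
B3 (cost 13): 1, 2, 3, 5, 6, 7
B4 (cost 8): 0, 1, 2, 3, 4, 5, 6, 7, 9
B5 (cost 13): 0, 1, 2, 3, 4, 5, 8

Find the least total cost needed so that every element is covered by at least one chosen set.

15

B1, B4 cover every element at cost 7 + 8 = 15.
Any cover uses at least 2 sets; among all covering selections none totals below 15.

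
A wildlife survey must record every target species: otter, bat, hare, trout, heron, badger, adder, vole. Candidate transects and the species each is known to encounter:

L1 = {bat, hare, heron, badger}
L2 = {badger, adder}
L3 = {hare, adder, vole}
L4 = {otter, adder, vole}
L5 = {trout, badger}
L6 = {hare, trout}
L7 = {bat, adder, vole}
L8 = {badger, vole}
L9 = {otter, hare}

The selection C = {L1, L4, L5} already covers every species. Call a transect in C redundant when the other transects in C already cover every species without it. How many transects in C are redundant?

0

Drop L1: bat, hare, heron uncovered — not redundant.
Drop L4: otter, adder, vole uncovered — not redundant.
Drop L5: trout uncovered — not redundant.
None of the transects in C is redundant.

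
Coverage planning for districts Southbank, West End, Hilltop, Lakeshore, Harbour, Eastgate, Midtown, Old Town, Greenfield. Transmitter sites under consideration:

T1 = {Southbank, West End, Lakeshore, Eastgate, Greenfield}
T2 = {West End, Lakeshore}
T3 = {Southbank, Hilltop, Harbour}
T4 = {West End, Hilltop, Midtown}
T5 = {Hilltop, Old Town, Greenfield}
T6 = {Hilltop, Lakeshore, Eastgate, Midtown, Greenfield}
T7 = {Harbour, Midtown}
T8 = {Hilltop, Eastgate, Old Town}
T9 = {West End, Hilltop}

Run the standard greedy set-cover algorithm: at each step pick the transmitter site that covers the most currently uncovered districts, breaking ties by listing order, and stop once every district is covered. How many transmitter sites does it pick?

Pick 1: T1 covers 5 new districts (Southbank, West End, Lakeshore, Eastgate, Greenfield).
Pick 2: T3 covers 2 new districts (Hilltop, Harbour).
Pick 3: T4 covers 1 new districts (Midtown).
Pick 4: T5 covers 1 new districts (Old Town).
Greedy uses 4 transmitter sites. (The true minimum is 3.)

4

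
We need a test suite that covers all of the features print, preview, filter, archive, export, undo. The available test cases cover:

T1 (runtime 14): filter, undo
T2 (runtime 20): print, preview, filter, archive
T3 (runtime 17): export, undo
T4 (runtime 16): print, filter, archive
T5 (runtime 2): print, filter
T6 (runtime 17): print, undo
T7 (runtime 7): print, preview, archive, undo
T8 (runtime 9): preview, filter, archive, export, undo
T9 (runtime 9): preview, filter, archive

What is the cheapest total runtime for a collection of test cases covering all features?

T5, T8 cover every feature at runtime 2 + 9 = 11.
Any cover uses at least 2 test cases; among all covering selections none totals below 11.

11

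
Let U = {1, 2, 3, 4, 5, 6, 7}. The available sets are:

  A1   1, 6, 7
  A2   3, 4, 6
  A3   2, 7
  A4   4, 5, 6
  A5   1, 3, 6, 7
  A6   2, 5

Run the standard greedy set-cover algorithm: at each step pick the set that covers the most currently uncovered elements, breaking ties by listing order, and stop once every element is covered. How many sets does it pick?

3

Pick 1: A5 covers 4 new elements (1, 3, 6, 7).
Pick 2: A4 covers 2 new elements (4, 5).
Pick 3: A3 covers 1 new elements (2).
Greedy uses 3 sets.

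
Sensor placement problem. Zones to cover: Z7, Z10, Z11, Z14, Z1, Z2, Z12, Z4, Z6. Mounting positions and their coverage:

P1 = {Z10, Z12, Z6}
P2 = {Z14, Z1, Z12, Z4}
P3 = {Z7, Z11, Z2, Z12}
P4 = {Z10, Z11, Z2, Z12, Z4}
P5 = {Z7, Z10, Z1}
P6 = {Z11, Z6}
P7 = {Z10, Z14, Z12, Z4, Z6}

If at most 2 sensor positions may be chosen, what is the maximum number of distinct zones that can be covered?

Choosing P3, P7 covers {Z7, Z10, Z11, Z14, Z2, Z12, Z4, Z6} — 8 zones.
No choice of 2 sensor positions does better; here Z1 is left uncovered.

8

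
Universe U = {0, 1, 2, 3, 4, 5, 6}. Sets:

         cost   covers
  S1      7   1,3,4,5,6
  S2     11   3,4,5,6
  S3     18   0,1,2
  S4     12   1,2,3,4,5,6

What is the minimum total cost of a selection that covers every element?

S1, S3 cover every element at cost 7 + 18 = 25.
Any cover uses at least 2 sets; among all covering selections none totals below 25.

25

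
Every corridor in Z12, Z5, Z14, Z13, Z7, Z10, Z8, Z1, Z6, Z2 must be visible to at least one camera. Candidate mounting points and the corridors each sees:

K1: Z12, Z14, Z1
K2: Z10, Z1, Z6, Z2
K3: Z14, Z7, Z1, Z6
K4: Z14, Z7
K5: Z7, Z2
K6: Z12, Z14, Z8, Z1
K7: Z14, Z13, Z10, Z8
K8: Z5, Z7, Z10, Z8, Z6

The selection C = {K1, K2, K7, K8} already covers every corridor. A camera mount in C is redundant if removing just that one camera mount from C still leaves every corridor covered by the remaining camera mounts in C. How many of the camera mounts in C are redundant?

0

Drop K1: Z12 uncovered — not redundant.
Drop K2: Z2 uncovered — not redundant.
Drop K7: Z13 uncovered — not redundant.
Drop K8: Z5, Z7 uncovered — not redundant.
None of the camera mounts in C is redundant.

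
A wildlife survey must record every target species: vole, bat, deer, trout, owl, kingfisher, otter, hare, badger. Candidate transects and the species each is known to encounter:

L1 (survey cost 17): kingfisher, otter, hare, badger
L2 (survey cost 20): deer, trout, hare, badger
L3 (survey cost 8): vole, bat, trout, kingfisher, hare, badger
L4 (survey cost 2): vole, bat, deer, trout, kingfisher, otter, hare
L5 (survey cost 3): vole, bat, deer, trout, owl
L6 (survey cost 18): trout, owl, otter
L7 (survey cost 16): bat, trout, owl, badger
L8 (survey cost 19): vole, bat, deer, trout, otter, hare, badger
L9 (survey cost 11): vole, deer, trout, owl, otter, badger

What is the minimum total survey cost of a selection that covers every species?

L4, L9 cover every species at survey cost 2 + 11 = 13.
Any cover uses at least 2 transects; among all covering selections none totals below 13.

13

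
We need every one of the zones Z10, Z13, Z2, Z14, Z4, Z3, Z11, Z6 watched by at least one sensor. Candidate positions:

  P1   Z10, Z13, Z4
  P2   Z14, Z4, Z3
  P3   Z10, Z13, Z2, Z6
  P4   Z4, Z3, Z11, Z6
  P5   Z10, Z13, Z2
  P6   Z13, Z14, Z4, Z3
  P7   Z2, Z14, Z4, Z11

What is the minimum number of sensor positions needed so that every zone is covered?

P1, P4, P7 together cover {Z10, Z13, Z2, Z14, Z4, Z3, Z11, Z6} — every zone.
No 2 of the 7 sensor positions cover everything (all 21 pairs fall short), so 3 is minimum.

3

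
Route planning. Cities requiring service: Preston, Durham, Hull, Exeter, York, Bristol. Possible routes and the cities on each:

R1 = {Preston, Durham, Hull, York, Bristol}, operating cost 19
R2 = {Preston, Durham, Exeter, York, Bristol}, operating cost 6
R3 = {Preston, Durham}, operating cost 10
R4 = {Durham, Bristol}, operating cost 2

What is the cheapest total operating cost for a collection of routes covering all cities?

25

R1, R2 cover every city at operating cost 19 + 6 = 25.
Any cover uses at least 2 routes; among all covering selections none totals below 25.
Greedy by coverage-per-operating cost would pick R4, R2, R1 for 27 — worse than the optimum 25.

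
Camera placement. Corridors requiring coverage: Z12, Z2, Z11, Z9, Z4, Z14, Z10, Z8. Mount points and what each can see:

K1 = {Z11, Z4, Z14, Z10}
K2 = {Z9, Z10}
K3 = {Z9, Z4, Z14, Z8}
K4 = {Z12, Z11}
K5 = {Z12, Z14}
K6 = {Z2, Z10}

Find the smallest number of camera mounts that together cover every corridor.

K3, K4, K6 together cover {Z12, Z2, Z11, Z9, Z4, Z14, Z10, Z8} — every corridor.
No 2 of the 6 camera mounts cover everything (all 15 pairs fall short), so 3 is minimum.

3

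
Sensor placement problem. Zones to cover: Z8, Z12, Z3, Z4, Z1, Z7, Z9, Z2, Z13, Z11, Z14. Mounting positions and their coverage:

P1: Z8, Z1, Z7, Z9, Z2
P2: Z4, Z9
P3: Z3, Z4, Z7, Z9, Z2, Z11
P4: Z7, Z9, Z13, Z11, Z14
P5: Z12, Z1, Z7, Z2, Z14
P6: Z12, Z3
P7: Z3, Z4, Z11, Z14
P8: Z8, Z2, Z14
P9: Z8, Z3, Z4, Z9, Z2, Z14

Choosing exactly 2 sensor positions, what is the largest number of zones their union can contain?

9

Choosing P1, P7 covers {Z8, Z3, Z4, Z1, Z7, Z9, Z2, Z11, Z14} — 9 zones.
No choice of 2 sensor positions does better; here Z12, Z13 are left uncovered.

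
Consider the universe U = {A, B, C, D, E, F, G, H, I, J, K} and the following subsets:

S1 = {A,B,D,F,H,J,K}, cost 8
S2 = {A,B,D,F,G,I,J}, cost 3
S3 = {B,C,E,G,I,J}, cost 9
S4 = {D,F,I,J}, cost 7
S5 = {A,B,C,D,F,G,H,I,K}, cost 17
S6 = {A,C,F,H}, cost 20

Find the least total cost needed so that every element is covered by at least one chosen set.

17

S1, S3 cover every element at cost 8 + 9 = 17.
Any cover uses at least 2 sets; among all covering selections none totals below 17.
Greedy by coverage-per-cost would pick S2, S1, S3 for 20 — worse than the optimum 17.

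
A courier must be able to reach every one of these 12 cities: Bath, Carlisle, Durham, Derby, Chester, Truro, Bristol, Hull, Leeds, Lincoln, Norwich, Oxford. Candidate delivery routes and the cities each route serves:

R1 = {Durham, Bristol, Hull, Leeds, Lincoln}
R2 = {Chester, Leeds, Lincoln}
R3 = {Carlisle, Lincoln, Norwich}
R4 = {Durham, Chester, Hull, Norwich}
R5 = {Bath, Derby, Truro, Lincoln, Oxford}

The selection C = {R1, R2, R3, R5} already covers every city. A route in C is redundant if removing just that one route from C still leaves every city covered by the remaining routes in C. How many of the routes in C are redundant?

Drop R1: Durham, Bristol, Hull uncovered — not redundant.
Drop R2: Chester uncovered — not redundant.
Drop R3: Carlisle, Norwich uncovered — not redundant.
Drop R5: Bath, Derby, Truro, Oxford uncovered — not redundant.
None of the routes in C is redundant.

0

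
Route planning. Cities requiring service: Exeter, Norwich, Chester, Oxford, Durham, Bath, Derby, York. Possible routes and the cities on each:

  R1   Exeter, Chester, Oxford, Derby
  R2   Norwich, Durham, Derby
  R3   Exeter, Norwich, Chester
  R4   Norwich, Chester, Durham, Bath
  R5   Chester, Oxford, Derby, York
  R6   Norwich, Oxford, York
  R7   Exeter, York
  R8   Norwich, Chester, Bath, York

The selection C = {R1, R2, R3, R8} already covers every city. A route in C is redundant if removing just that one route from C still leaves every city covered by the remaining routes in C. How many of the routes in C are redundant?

1

Drop R1: Oxford uncovered — not redundant.
Drop R2: Durham uncovered — not redundant.
Drop R3: the rest still cover every city — redundant.
Drop R8: Bath, York uncovered — not redundant.
1 redundant: R3.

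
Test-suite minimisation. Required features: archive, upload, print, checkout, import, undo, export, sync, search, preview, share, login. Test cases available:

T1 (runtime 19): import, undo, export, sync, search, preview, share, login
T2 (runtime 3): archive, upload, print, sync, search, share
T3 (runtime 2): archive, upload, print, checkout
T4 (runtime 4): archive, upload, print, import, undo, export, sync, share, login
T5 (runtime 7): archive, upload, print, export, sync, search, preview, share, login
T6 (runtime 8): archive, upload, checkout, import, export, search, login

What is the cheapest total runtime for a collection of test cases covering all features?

T3, T4, T5 cover every feature at runtime 2 + 4 + 7 = 13.
Any cover uses at least 2 test cases; among all covering selections none totals below 13.

13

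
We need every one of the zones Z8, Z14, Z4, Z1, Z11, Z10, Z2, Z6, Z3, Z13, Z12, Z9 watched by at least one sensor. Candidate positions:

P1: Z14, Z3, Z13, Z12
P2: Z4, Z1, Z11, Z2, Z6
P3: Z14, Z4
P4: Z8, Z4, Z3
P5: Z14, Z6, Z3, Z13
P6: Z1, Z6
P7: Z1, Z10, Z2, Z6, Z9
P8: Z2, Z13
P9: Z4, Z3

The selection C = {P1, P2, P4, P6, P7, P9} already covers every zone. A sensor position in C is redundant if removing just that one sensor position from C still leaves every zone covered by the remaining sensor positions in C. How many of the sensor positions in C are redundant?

Drop P1: Z14, Z13, Z12 uncovered — not redundant.
Drop P2: Z11 uncovered — not redundant.
Drop P4: Z8 uncovered — not redundant.
Drop P6: the rest still cover every zone — redundant.
Drop P7: Z10, Z9 uncovered — not redundant.
Drop P9: the rest still cover every zone — redundant.
2 redundant: P6, P9.

2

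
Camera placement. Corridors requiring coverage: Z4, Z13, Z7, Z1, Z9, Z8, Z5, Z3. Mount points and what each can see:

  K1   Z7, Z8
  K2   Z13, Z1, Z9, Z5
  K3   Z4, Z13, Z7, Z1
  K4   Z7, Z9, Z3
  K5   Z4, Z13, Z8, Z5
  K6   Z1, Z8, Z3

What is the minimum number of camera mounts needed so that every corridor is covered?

3

K2, K3, K6 together cover {Z4, Z13, Z7, Z1, Z9, Z8, Z5, Z3} — every corridor.
No 2 of the 6 camera mounts cover everything (all 15 pairs fall short), so 3 is minimum.
Greedy (largest uncovered first) would take K2, K1, K3, K4 — 4 camera mounts — but 3 suffice.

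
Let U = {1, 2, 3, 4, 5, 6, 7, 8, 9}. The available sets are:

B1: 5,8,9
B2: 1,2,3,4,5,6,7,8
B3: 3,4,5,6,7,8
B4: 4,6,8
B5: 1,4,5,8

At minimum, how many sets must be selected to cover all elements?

2

B1, B2 together cover {1, 2, 3, 4, 5, 6, 7, 8, 9} — every element.
No single set contains all 9 elements, so 2 is optimal.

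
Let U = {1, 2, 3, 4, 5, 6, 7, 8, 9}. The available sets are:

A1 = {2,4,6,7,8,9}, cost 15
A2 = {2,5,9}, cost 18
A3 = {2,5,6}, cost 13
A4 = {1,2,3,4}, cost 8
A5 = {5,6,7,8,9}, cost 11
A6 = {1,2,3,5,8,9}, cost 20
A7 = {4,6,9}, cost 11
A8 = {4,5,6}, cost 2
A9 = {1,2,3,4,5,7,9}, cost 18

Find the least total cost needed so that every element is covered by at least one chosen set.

A4, A5 cover every element at cost 8 + 11 = 19.
Any cover uses at least 2 sets; among all covering selections none totals below 19.
Greedy by coverage-per-cost would pick A8, A4, A5 for 21 — worse than the optimum 19.

19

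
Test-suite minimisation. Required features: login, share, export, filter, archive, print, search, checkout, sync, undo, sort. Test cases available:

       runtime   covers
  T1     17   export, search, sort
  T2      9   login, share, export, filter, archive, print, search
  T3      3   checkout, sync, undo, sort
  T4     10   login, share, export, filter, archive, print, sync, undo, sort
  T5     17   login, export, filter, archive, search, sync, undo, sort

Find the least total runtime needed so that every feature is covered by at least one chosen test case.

12

T2, T3 cover every feature at runtime 9 + 3 = 12.
Any cover uses at least 2 test cases; among all covering selections none totals below 12.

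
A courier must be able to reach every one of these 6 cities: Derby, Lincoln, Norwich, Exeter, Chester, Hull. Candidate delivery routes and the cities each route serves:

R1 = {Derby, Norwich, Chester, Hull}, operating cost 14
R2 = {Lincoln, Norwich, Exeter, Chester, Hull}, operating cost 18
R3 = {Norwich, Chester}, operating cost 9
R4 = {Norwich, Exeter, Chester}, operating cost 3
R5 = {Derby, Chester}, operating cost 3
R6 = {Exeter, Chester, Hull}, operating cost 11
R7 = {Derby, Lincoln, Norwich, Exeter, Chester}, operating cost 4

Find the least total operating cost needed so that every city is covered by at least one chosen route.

R6, R7 cover every city at operating cost 11 + 4 = 15.
Any cover uses at least 2 routes; among all covering selections none totals below 15.

15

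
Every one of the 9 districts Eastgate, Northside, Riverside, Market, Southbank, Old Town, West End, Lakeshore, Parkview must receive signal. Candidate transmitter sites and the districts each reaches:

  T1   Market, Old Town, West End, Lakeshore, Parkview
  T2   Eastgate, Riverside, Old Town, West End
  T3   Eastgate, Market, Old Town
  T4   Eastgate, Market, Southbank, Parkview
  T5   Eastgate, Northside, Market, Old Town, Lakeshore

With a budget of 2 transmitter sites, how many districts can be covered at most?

Choosing T1, T2 covers {Eastgate, Riverside, Market, Old Town, West End, Lakeshore, Parkview} — 7 districts.
No choice of 2 transmitter sites does better; here Northside, Southbank are left uncovered.

7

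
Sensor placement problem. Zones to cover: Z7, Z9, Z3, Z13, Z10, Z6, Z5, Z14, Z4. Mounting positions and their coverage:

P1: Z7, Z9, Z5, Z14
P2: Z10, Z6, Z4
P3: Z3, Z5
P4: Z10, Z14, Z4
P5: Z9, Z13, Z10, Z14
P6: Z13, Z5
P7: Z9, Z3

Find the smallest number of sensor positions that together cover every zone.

P1, P2, P3, P5 together cover {Z7, Z9, Z3, Z13, Z10, Z6, Z5, Z14, Z4} — every zone.
No 3 of the 7 sensor positions cover everything (all 35 triples fall short), so 4 is minimum.

4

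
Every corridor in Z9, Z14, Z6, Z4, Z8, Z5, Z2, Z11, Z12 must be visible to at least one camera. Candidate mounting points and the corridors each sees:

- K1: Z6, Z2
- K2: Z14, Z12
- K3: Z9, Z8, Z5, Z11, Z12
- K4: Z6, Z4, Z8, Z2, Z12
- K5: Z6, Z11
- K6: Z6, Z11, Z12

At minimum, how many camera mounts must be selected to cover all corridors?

3

K2, K3, K4 together cover {Z9, Z14, Z6, Z4, Z8, Z5, Z2, Z11, Z12} — every corridor.
No 2 of the 6 camera mounts cover everything (all 15 pairs fall short), so 3 is minimum.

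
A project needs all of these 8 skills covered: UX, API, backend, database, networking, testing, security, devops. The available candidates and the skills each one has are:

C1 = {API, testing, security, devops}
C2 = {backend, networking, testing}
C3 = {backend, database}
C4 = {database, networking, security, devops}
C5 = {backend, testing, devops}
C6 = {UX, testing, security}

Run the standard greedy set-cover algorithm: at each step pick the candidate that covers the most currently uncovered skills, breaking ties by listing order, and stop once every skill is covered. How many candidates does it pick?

4

Pick 1: C1 covers 4 new skills (API, testing, security, devops).
Pick 2: C2 covers 2 new skills (backend, networking).
Pick 3: C3 covers 1 new skills (database).
Pick 4: C6 covers 1 new skills (UX).
Greedy uses 4 candidates.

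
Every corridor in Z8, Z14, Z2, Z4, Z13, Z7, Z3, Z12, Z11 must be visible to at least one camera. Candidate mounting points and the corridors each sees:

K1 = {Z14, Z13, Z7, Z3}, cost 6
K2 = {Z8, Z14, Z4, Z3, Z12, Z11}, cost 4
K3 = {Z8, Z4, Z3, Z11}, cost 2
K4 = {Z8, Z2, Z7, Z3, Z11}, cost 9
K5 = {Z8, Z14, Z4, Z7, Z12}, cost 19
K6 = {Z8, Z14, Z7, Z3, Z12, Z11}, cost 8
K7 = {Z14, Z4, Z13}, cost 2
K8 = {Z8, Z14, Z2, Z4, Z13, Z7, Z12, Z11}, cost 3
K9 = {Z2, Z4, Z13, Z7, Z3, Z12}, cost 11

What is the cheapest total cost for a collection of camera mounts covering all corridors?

5

K3, K8 cover every corridor at cost 2 + 3 = 5.
Any cover uses at least 2 camera mounts; among all covering selections none totals below 5.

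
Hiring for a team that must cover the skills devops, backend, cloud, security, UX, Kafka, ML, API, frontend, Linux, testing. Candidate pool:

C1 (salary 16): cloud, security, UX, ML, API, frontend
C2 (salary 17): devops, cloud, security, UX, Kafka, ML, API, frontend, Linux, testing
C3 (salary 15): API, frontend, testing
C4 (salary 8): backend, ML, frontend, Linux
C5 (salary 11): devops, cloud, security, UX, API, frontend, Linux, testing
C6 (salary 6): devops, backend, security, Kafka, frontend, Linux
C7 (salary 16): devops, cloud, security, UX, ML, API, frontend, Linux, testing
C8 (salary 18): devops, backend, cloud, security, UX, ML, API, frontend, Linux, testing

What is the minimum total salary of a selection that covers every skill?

C6, C7 cover every skill at salary 6 + 16 = 22.
Any cover uses at least 2 candidates; among all covering selections none totals below 22.
Greedy by coverage-per-salary would pick C6, C5, C4 for 25 — worse than the optimum 22.

22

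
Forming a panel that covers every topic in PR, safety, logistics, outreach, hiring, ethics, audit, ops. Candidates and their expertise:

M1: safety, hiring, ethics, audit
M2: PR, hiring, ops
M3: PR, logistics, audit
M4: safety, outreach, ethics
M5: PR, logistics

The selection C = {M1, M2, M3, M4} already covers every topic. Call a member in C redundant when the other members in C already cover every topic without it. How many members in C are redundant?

1

Drop M1: the rest still cover every topic — redundant.
Drop M2: ops uncovered — not redundant.
Drop M3: logistics uncovered — not redundant.
Drop M4: outreach uncovered — not redundant.
1 redundant: M1.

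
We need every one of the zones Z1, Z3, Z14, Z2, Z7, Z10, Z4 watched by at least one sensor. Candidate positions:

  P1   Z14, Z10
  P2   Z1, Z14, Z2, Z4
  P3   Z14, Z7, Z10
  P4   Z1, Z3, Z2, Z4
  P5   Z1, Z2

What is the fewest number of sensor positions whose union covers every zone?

P3, P4 together cover {Z1, Z3, Z14, Z2, Z7, Z10, Z4} — every zone.
No single sensor position contains all 7 zones, so 2 is optimal.

2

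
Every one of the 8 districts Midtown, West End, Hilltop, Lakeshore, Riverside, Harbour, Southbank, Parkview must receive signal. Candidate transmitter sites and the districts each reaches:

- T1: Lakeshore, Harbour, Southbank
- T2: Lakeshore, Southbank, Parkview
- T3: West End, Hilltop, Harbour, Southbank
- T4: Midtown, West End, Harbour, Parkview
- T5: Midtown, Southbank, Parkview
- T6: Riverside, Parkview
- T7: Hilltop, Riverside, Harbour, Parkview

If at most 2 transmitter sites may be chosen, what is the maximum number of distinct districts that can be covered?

Choosing T1, T4 covers {Midtown, West End, Lakeshore, Harbour, Southbank, Parkview} — 6 districts.
No choice of 2 transmitter sites does better; here Hilltop, Riverside are left uncovered.

6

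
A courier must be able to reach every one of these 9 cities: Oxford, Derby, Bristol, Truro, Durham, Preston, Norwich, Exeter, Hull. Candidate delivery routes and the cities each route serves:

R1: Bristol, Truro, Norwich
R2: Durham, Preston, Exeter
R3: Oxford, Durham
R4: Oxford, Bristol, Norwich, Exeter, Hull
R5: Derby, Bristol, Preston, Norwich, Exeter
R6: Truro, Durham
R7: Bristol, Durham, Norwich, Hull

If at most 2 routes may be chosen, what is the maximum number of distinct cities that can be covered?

Choosing R2, R4 covers {Oxford, Bristol, Durham, Preston, Norwich, Exeter, Hull} — 7 cities.
No choice of 2 routes does better; here Derby, Truro are left uncovered.

7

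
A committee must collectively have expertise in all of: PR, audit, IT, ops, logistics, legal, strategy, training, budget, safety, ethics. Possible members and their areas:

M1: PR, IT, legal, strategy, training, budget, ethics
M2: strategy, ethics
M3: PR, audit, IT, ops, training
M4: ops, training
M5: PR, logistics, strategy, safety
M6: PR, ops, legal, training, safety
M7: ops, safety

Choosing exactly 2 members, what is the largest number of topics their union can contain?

9

Choosing M1, M3 covers {PR, audit, IT, ops, legal, strategy, training, budget, ethics} — 9 topics.
No choice of 2 members does better; here logistics, safety are left uncovered.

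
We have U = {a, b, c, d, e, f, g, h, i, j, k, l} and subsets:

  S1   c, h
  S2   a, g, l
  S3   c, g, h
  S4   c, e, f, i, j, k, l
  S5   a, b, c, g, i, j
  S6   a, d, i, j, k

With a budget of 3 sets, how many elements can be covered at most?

Choosing S1, S4, S5 covers {a, b, c, e, f, g, h, i, j, k, l} — 11 elements.
No choice of 3 sets does better; here d is left uncovered.

11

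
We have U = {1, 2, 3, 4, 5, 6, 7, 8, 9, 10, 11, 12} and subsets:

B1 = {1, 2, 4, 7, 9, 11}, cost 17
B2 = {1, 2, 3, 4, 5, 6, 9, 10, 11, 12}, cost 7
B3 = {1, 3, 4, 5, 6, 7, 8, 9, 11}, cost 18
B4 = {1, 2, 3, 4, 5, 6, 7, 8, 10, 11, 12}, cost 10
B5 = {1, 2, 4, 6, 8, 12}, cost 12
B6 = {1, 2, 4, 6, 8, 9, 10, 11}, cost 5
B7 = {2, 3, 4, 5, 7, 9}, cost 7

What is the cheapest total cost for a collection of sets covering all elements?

15

B4, B6 cover every element at cost 10 + 5 = 15.
Any cover uses at least 2 sets; among all covering selections none totals below 15.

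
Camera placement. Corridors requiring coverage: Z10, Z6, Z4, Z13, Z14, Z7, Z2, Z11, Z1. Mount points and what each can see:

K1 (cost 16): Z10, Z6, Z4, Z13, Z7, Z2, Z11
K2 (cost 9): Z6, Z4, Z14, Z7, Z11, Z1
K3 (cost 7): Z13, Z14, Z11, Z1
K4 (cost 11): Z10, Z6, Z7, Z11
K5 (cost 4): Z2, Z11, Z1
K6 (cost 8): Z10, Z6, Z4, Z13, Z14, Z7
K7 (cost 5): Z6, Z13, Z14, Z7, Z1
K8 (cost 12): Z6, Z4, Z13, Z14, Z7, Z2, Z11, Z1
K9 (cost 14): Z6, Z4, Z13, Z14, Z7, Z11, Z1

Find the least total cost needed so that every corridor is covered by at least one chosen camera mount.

K5, K6 cover every corridor at cost 4 + 8 = 12.
Any cover uses at least 2 camera mounts; among all covering selections none totals below 12.
Greedy by coverage-per-cost would pick K7, K5, K6 for 17 — worse than the optimum 12.

12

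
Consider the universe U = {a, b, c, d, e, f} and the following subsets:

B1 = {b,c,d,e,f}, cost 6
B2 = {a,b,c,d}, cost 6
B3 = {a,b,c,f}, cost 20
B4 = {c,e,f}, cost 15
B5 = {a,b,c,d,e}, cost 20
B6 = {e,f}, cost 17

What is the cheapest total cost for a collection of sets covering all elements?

12

B1, B2 cover every element at cost 6 + 6 = 12.
Any cover uses at least 2 sets; among all covering selections none totals below 12.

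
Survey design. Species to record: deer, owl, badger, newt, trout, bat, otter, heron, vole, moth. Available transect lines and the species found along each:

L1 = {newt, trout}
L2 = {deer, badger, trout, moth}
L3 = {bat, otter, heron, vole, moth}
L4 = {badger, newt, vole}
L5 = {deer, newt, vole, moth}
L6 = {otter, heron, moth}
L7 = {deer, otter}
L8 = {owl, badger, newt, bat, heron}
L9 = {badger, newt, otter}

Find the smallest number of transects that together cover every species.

3

L2, L3, L8 together cover {deer, owl, badger, newt, trout, bat, otter, heron, vole, moth} — every species.
No 2 of the 9 transects cover everything (all 36 pairs fall short), so 3 is minimum.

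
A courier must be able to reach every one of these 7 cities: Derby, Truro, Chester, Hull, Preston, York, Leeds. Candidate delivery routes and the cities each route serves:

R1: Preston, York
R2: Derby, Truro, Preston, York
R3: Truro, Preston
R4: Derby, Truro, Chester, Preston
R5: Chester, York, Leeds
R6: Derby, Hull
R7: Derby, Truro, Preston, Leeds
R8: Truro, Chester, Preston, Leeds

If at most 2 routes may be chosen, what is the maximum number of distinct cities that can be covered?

6

Choosing R2, R5 covers {Derby, Truro, Chester, Preston, York, Leeds} — 6 cities.
No choice of 2 routes does better; here Hull is left uncovered.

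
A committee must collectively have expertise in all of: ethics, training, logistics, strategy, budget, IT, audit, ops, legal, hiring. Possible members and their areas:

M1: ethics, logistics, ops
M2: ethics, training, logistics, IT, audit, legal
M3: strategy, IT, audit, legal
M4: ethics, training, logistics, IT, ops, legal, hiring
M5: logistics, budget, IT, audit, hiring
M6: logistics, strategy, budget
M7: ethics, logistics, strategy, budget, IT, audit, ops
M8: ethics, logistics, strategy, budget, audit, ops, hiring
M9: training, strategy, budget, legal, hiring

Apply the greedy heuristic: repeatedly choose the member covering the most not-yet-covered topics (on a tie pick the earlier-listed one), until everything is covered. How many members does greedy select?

2

Pick 1: M4 covers 7 new topics (ethics, training, logistics, IT, ops, legal, hiring).
Pick 2: M7 covers 3 new topics (strategy, budget, audit).
Greedy uses 2 members.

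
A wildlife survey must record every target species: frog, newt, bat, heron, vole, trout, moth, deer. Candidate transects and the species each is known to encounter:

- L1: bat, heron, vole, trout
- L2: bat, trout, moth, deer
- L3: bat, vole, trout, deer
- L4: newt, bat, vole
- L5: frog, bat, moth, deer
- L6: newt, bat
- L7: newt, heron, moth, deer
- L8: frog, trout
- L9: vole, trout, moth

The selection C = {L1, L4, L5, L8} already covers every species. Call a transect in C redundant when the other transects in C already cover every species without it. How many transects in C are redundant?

Drop L1: heron uncovered — not redundant.
Drop L4: newt uncovered — not redundant.
Drop L5: moth, deer uncovered — not redundant.
Drop L8: the rest still cover every species — redundant.
1 redundant: L8.

1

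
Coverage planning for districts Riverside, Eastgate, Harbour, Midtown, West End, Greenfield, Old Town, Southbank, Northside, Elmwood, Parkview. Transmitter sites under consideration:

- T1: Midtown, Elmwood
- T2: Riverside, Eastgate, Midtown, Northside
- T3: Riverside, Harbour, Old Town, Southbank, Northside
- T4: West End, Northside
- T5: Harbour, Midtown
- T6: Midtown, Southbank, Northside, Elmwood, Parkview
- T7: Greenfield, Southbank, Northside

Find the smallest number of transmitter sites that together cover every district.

T2, T3, T4, T6, T7 together cover {Riverside, Eastgate, Harbour, Midtown, West End, Greenfield, Old Town, Southbank, Northside, Elmwood, Parkview} — every district.
No 4 of the 7 transmitter sites cover everything (all 35 size-4 selections fall short), so 5 is minimum.

5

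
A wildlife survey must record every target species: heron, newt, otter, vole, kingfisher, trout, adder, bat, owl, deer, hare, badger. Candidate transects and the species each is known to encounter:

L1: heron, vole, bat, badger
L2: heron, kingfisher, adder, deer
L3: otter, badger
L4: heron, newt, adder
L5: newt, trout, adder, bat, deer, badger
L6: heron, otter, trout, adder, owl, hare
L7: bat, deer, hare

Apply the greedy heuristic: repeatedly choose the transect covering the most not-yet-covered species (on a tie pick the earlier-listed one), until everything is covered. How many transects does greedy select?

4

Pick 1: L5 covers 6 new species (newt, trout, adder, bat, deer, badger).
Pick 2: L6 covers 4 new species (heron, otter, owl, hare).
Pick 3: L1 covers 1 new species (vole).
Pick 4: L2 covers 1 new species (kingfisher).
Greedy uses 4 transects.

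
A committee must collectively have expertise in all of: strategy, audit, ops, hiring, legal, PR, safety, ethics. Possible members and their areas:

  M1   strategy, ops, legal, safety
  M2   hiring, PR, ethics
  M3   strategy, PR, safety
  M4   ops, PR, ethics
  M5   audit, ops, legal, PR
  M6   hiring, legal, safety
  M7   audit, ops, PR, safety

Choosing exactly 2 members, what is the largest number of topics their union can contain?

7

Choosing M1, M2 covers {strategy, ops, hiring, legal, PR, safety, ethics} — 7 topics.
No choice of 2 members does better; here audit is left uncovered.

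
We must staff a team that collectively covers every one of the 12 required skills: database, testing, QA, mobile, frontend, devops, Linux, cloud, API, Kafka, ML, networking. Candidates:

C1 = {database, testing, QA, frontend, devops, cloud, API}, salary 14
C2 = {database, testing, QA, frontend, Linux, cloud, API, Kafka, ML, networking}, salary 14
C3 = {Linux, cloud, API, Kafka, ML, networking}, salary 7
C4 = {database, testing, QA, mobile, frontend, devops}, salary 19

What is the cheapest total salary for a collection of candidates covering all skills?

26

C3, C4 cover every skill at salary 7 + 19 = 26.
Any cover uses at least 2 candidates; among all covering selections none totals below 26.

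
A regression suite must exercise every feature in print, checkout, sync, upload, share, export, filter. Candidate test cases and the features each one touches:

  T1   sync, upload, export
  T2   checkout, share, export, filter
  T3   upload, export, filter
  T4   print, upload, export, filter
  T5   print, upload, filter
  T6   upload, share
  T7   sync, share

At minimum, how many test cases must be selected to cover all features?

3

T1, T2, T4 together cover {print, checkout, sync, upload, share, export, filter} — every feature.
No 2 of the 7 test cases cover everything (all 21 pairs fall short), so 3 is minimum.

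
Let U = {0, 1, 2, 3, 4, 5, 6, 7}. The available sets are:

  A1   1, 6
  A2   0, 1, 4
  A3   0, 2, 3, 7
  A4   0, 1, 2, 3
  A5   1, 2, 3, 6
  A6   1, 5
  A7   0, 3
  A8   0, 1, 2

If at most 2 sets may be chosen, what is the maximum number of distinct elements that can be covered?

6

Choosing A1, A3 covers {0, 1, 2, 3, 6, 7} — 6 elements.
No choice of 2 sets does better; here 4, 5 are left uncovered.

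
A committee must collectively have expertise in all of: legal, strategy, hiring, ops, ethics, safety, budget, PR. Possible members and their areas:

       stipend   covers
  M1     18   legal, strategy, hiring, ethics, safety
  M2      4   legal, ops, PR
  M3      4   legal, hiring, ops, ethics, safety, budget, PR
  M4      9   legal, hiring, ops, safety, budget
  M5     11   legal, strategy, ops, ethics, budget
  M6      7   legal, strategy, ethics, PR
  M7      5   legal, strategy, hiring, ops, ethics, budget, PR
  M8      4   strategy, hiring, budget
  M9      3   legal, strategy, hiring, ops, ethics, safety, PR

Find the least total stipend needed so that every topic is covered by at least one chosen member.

7

M3, M9 cover every topic at stipend 4 + 3 = 7.
Any cover uses at least 2 members; among all covering selections none totals below 7.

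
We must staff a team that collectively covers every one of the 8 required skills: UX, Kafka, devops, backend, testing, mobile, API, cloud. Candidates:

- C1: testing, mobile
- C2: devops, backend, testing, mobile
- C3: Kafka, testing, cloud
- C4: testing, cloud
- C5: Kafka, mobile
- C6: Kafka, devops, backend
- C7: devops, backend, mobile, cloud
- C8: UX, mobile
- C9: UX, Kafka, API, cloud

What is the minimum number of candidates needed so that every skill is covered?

C2, C9 together cover {UX, Kafka, devops, backend, testing, mobile, API, cloud} — every skill.
No single candidate contains all 8 skills, so 2 is optimal.

2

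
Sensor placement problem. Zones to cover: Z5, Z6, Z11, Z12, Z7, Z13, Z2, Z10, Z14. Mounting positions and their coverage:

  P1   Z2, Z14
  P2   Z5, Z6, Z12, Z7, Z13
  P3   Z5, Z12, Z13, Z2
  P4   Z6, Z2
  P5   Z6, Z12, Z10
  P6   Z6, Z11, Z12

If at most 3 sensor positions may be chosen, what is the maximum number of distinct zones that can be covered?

Choosing P1, P2, P5 covers {Z5, Z6, Z12, Z7, Z13, Z2, Z10, Z14} — 8 zones.
No choice of 3 sensor positions does better; here Z11 is left uncovered.

8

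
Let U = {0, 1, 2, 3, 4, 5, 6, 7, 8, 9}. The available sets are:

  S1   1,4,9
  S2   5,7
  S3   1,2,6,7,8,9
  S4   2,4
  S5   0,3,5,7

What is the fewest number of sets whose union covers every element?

S1, S3, S5 together cover {0, 1, 2, 3, 4, 5, 6, 7, 8, 9} — every element.
No 2 of the 5 sets cover everything (all 10 pairs fall short), so 3 is minimum.

3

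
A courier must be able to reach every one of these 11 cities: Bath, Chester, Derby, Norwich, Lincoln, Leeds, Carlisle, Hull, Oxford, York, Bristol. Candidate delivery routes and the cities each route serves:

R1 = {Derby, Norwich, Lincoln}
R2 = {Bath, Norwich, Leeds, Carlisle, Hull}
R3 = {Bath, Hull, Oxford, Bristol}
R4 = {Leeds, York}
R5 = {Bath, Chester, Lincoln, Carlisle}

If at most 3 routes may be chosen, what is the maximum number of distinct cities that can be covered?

Choosing R1, R2, R3 covers {Bath, Derby, Norwich, Lincoln, Leeds, Carlisle, Hull, Oxford, Bristol} — 9 cities.
No choice of 3 routes does better; here Chester, York are left uncovered.

9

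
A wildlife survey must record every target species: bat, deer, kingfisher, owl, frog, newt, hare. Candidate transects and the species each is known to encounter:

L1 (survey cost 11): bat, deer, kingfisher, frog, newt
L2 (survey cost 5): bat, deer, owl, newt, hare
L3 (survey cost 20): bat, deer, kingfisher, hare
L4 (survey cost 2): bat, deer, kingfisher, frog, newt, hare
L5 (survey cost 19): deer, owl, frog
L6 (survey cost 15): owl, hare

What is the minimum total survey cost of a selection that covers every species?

L2, L4 cover every species at survey cost 5 + 2 = 7.
Any cover uses at least 2 transects; among all covering selections none totals below 7.

7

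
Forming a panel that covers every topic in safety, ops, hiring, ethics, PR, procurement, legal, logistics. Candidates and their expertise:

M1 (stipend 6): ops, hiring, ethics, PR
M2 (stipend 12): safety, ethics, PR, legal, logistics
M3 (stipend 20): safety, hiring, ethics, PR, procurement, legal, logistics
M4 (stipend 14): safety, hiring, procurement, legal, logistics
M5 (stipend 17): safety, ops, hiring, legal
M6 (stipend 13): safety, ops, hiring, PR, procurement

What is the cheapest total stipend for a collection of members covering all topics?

20

M1, M4 cover every topic at stipend 6 + 14 = 20.
Any cover uses at least 2 members; among all covering selections none totals below 20.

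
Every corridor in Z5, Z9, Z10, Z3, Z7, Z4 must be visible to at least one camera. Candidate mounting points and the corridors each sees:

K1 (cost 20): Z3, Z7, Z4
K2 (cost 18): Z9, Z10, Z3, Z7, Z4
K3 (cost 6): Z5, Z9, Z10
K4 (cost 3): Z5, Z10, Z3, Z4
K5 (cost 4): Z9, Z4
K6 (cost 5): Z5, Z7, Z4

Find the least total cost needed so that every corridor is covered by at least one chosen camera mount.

K4, K5, K6 cover every corridor at cost 3 + 4 + 5 = 12.
Any cover uses at least 2 camera mounts; among all covering selections none totals below 12.

12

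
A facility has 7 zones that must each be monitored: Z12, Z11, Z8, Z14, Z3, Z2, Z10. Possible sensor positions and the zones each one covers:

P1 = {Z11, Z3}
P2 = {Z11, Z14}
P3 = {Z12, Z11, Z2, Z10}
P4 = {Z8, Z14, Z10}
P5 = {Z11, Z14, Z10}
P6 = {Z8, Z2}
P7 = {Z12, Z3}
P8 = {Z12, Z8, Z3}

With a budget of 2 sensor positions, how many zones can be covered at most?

6

Choosing P3, P4 covers {Z12, Z11, Z8, Z14, Z2, Z10} — 6 zones.
No choice of 2 sensor positions does better; here Z3 is left uncovered.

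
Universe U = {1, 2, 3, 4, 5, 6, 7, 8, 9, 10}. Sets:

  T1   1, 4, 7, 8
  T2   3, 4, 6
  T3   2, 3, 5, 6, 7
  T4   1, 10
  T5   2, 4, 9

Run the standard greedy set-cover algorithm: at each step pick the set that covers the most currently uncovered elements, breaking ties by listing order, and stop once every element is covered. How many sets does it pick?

4

Pick 1: T3 covers 5 new elements (2, 3, 5, 6, 7).
Pick 2: T1 covers 3 new elements (1, 4, 8).
Pick 3: T4 covers 1 new elements (10).
Pick 4: T5 covers 1 new elements (9).
Greedy uses 4 sets.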